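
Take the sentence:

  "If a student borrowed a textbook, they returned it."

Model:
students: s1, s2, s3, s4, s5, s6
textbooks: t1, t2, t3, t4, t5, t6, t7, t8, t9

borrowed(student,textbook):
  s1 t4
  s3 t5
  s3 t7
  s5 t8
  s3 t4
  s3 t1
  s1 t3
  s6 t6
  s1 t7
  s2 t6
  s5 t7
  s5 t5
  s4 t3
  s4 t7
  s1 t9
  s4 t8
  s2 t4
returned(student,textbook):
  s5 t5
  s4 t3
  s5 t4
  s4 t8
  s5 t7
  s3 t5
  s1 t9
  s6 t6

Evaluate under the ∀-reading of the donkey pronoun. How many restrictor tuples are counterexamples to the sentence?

"it" takes "a textbook" as antecedent — a donkey pronoun bound across the clause boundary.
Strong reading: for every (s,t) with borrowed(s,t), returned(s,t).
Restrictor pairs: (s1,t3) ✗  (s1,t4) ✗  (s1,t7) ✗  (s1,t9) ✓  (s2,t4) ✗  (s2,t6) ✗  (s3,t1) ✗  (s3,t4) ✗  (s3,t5) ✓  (s3,t7) ✗  (s4,t3) ✓  (s4,t7) ✗  (s4,t8) ✓  (s5,t5) ✓  (s5,t7) ✓  (s5,t8) ✗  (s6,t6) ✓
Counterexamples (restrictor pairs failing the scope): 10.

10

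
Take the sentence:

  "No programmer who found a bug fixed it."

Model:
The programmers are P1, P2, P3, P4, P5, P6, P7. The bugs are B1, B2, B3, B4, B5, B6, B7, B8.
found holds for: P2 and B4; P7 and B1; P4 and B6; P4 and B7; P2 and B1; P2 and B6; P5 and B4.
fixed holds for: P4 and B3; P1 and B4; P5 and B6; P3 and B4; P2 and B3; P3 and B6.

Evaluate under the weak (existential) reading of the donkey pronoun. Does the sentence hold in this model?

"it" takes "a bug" as antecedent — a donkey pronoun bound across the clause boundary.
Truth condition: for no (p,b) with found(p,b) does fixed(p,b) hold.
Restrictor pairs — does the scope hold? (P2,B1):fails  (P2,B4):fails  (P2,B6):fails  (P4,B6):fails  (P4,B7):fails  (P5,B4):fails  (P7,B1):fails
Scope holds for no restrictor pair, so the sentence is true.

True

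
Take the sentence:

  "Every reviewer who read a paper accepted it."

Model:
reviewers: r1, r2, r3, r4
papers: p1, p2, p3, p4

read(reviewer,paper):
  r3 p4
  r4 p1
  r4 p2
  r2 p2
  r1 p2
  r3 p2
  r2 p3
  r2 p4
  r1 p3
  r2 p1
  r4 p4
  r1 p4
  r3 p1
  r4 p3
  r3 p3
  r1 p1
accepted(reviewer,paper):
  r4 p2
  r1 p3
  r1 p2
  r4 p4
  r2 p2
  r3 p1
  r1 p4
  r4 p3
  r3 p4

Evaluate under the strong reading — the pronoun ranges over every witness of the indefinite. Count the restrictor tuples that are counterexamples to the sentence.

7

"it" takes "a paper" as antecedent — a donkey pronoun bound across the clause boundary.
Strong reading: for every (r,p) with read(r,p), accepted(r,p).
Restrictor pairs: (r1,p1) ✗  (r1,p2) ✓  (r1,p3) ✓  (r1,p4) ✓  (r2,p1) ✗  (r2,p2) ✓  (r2,p3) ✗  (r2,p4) ✗  (r3,p1) ✓  (r3,p2) ✗  (r3,p3) ✗  (r3,p4) ✓  (r4,p1) ✗  (r4,p2) ✓  (r4,p3) ✓  (r4,p4) ✓
Counterexamples (restrictor pairs failing the scope): 7.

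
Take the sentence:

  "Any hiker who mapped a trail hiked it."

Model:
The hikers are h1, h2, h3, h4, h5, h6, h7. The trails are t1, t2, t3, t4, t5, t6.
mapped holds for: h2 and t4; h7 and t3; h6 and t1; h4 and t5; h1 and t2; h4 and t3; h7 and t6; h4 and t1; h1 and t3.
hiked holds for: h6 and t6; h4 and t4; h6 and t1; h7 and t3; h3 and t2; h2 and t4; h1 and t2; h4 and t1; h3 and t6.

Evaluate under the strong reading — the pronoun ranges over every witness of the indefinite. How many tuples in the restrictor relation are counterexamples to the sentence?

4

"it" takes "a trail" as antecedent — a donkey pronoun bound across the clause boundary.
Strong reading: for every (h,t) with mapped(h,t), hiked(h,t).
Restrictor pairs: (h1,t2) ✓  (h1,t3) ✗  (h2,t4) ✓  (h4,t1) ✓  (h4,t3) ✗  (h4,t5) ✗  (h6,t1) ✓  (h7,t3) ✓  (h7,t6) ✗
Counterexamples (restrictor pairs failing the scope): 4.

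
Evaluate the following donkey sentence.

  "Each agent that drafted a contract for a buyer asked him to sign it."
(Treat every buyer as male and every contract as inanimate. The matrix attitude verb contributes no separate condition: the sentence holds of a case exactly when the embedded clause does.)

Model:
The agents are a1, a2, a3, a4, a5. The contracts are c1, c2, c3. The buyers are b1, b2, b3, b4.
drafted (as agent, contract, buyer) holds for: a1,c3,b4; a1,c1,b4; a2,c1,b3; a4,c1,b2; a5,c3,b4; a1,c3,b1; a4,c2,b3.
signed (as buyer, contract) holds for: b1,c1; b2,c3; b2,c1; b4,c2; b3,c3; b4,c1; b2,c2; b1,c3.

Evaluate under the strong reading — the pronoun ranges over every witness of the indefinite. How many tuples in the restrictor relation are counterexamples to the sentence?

"him" takes "a buyer" as antecedent and "it" takes "a contract"; both are donkey pronouns co-varying with the restrictor.
Strong reading: for every (a,c,b) with drafted(a,c,b), signed(b,c).
Restrictor triples: (a1,c1,b4)→signed(b4,c1) ✓  (a1,c3,b1)→signed(b1,c3) ✓  (a1,c3,b4)→signed(b4,c3) ✗  (a2,c1,b3)→signed(b3,c1) ✗  (a4,c1,b2)→signed(b2,c1) ✓  (a4,c2,b3)→signed(b3,c2) ✗  (a5,c3,b4)→signed(b4,c3) ✗
Counterexamples (restrictor triples failing the scope): 4.

4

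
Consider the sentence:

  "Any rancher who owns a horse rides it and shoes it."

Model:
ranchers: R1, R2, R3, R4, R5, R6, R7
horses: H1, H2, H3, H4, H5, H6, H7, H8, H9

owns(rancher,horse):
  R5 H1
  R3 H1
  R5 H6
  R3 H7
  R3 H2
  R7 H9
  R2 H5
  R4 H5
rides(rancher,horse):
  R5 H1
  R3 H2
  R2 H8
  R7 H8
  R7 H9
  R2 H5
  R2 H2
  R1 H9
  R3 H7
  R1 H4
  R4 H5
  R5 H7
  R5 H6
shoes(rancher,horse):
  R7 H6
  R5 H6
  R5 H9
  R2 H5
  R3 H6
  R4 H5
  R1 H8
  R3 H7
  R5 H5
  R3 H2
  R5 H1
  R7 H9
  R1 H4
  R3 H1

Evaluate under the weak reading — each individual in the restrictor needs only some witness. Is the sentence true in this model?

"it" takes "a horse" as antecedent — a donkey pronoun bound across the clause boundary.
Weak reading: every rancher r with some owns-horse has at least one owns-horse h such that rides(r,h) ∧ shoes(r,h).
Per rancher: R2:✓  R3:✓  R4:✓  R5:✓  R7:✓
Every rancher in the restrictor has a witness.

True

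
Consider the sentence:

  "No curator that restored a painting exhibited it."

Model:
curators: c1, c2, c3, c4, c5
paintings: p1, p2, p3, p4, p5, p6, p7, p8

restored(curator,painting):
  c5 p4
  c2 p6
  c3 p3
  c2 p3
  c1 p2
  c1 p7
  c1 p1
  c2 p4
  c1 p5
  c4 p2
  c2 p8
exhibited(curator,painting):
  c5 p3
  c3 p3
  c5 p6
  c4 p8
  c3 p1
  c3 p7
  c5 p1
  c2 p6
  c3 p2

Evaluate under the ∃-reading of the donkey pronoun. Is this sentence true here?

"it" takes "a painting" as antecedent — a donkey pronoun bound across the clause boundary.
Truth condition: for no (c,p) with restored(c,p) does exhibited(c,p) hold.
Restrictor pairs — does the scope hold? (c1,p1):fails  (c1,p2):fails  (c1,p5):fails  (c1,p7):fails  (c2,p3):fails  (c2,p4):fails  (c2,p6):holds  (c2,p8):fails  (c3,p3):holds  (c4,p2):fails  (c5,p4):fails
Scope holds for 2 pair(s), so the sentence is false.

False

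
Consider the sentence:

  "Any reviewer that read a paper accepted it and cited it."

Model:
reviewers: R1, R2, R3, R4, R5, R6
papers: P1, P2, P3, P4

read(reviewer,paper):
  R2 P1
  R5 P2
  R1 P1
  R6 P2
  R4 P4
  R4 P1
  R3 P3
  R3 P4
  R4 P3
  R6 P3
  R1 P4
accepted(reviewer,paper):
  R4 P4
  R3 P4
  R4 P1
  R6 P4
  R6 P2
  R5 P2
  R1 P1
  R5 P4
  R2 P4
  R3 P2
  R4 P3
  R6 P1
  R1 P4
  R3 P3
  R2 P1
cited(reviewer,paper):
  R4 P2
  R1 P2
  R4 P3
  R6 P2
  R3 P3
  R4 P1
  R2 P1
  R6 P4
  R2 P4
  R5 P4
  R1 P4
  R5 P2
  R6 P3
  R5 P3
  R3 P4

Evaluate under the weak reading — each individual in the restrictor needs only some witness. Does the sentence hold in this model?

True

"it" takes "a paper" as antecedent — a donkey pronoun bound across the clause boundary.
Weak reading: every reviewer r with some read-paper has at least one read-paper p such that accepted(r,p) ∧ cited(r,p).
Per reviewer: R1:✓  R2:✓  R3:✓  R4:✓  R5:✓  R6:✓
Every reviewer in the restrictor has a witness.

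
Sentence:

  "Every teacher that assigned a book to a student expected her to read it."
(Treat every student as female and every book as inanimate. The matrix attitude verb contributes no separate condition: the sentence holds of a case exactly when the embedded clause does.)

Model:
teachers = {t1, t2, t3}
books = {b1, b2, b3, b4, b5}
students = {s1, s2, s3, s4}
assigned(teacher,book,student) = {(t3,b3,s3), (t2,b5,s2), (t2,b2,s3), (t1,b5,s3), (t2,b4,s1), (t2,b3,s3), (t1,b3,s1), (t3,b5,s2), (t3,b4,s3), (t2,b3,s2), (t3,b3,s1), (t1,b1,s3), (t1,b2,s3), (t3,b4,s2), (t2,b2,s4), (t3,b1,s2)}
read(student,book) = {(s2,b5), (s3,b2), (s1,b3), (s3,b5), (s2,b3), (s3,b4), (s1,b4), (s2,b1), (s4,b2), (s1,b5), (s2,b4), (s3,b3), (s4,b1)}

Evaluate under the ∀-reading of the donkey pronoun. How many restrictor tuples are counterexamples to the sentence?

1

"her" takes "a student" as antecedent and "it" takes "a book"; both are donkey pronouns co-varying with the restrictor.
Strong reading: for every (t,b,s) with assigned(t,b,s), read(s,b).
Restrictor triples: (t1,b1,s3)→read(s3,b1) ✗  (t1,b2,s3)→read(s3,b2) ✓  (t1,b3,s1)→read(s1,b3) ✓  (t1,b5,s3)→read(s3,b5) ✓  (t2,b2,s3)→read(s3,b2) ✓  (t2,b2,s4)→read(s4,b2) ✓  (t2,b3,s2)→read(s2,b3) ✓  (t2,b3,s3)→read(s3,b3) ✓  (t2,b4,s1)→read(s1,b4) ✓  (t2,b5,s2)→read(s2,b5) ✓  (t3,b1,s2)→read(s2,b1) ✓  (t3,b3,s1)→read(s1,b3) ✓  (t3,b3,s3)→read(s3,b3) ✓  (t3,b4,s2)→read(s2,b4) ✓  (t3,b4,s3)→read(s3,b4) ✓  (t3,b5,s2)→read(s2,b5) ✓
Counterexamples (restrictor triples failing the scope): 1.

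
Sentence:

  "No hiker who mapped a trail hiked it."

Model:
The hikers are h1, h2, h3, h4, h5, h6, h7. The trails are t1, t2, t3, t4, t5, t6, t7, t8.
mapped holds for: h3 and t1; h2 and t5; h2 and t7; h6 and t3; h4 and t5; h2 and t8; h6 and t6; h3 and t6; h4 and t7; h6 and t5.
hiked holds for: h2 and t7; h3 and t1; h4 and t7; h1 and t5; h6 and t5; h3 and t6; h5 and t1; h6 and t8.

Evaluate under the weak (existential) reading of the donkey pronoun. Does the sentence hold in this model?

False

"it" takes "a trail" as antecedent — a donkey pronoun bound across the clause boundary.
Truth condition: for no (h,t) with mapped(h,t) does hiked(h,t) hold.
Restrictor pairs — does the scope hold? (h2,t5):fails  (h2,t7):holds  (h2,t8):fails  (h3,t1):holds  (h3,t6):holds  (h4,t5):fails  (h4,t7):holds  (h6,t3):fails  (h6,t5):holds  (h6,t6):fails
Scope holds for 5 pair(s), so the sentence is false.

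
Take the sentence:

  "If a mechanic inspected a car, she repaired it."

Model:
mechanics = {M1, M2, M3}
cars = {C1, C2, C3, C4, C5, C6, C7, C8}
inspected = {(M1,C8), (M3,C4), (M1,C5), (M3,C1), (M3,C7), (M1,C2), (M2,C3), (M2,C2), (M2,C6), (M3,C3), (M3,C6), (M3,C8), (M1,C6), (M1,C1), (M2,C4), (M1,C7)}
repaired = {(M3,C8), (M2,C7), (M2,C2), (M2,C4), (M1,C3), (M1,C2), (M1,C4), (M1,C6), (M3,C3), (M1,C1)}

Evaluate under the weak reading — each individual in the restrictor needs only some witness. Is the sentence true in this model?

"it" takes "a car" as antecedent — a donkey pronoun bound across the clause boundary.
Weak reading: every mechanic m with some inspected-car has at least one inspected-car c such that repaired(m,c).
Per mechanic: M1:✓  M2:✓  M3:✓
Every mechanic in the restrictor has a witness.

True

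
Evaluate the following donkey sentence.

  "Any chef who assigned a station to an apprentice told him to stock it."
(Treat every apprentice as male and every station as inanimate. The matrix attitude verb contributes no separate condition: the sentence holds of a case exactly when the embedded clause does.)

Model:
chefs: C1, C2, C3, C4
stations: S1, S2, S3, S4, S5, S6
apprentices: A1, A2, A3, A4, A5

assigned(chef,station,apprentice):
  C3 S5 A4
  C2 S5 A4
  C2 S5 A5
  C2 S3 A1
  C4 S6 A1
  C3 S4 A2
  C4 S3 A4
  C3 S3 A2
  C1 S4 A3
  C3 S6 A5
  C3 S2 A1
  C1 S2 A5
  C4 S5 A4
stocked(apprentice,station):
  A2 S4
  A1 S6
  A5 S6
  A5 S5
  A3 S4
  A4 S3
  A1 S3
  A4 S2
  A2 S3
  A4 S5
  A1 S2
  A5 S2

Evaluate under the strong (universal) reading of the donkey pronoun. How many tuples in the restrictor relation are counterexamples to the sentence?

"him" takes "an apprentice" as antecedent and "it" takes "a station"; both are donkey pronouns co-varying with the restrictor.
Strong reading: for every (c,s,a) with assigned(c,s,a), stocked(a,s).
Restrictor triples: (C1,S2,A5)→stocked(A5,S2) ✓  (C1,S4,A3)→stocked(A3,S4) ✓  (C2,S3,A1)→stocked(A1,S3) ✓  (C2,S5,A4)→stocked(A4,S5) ✓  (C2,S5,A5)→stocked(A5,S5) ✓  (C3,S2,A1)→stocked(A1,S2) ✓  (C3,S3,A2)→stocked(A2,S3) ✓  (C3,S4,A2)→stocked(A2,S4) ✓  (C3,S5,A4)→stocked(A4,S5) ✓  (C3,S6,A5)→stocked(A5,S6) ✓  (C4,S3,A4)→stocked(A4,S3) ✓  (C4,S5,A4)→stocked(A4,S5) ✓  (C4,S6,A1)→stocked(A1,S6) ✓
Counterexamples (restrictor triples failing the scope): 0.

0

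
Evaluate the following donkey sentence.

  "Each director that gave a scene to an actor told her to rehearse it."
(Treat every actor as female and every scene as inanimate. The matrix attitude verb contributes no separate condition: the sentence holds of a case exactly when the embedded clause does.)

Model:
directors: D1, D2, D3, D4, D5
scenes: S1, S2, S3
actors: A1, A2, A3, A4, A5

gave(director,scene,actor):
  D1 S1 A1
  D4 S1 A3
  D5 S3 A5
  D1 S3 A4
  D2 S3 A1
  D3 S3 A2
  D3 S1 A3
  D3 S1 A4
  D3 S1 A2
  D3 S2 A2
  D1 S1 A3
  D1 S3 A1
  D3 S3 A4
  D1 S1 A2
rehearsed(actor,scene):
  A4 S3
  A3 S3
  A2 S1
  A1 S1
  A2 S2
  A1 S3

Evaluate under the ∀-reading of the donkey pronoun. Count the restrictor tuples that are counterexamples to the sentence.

6

"her" takes "an actor" as antecedent and "it" takes "a scene"; both are donkey pronouns co-varying with the restrictor.
Strong reading: for every (d,s,a) with gave(d,s,a), rehearsed(a,s).
Restrictor triples: (D1,S1,A1)→rehearsed(A1,S1) ✓  (D1,S1,A2)→rehearsed(A2,S1) ✓  (D1,S1,A3)→rehearsed(A3,S1) ✗  (D1,S3,A1)→rehearsed(A1,S3) ✓  (D1,S3,A4)→rehearsed(A4,S3) ✓  (D2,S3,A1)→rehearsed(A1,S3) ✓  (D3,S1,A2)→rehearsed(A2,S1) ✓  (D3,S1,A3)→rehearsed(A3,S1) ✗  (D3,S1,A4)→rehearsed(A4,S1) ✗  (D3,S2,A2)→rehearsed(A2,S2) ✓  (D3,S3,A2)→rehearsed(A2,S3) ✗  (D3,S3,A4)→rehearsed(A4,S3) ✓  (D4,S1,A3)→rehearsed(A3,S1) ✗  (D5,S3,A5)→rehearsed(A5,S3) ✗
Counterexamples (restrictor triples failing the scope): 6.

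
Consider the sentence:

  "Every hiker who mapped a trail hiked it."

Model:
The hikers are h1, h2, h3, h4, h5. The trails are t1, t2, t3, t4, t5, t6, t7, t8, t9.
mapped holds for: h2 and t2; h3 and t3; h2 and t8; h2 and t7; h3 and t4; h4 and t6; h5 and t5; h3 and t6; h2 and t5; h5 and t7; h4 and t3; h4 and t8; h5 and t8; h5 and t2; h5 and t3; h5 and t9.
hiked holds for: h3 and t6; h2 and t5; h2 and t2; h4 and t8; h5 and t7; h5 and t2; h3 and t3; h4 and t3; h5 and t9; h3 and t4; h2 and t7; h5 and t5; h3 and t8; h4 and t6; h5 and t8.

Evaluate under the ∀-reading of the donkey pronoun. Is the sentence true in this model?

False

"it" takes "a trail" as antecedent — a donkey pronoun bound across the clause boundary.
Strong reading: for every (h,t) with mapped(h,t), hiked(h,t).
Restrictor pairs: (h2,t2) ✓  (h2,t5) ✓  (h2,t7) ✓  (h2,t8) ✗  (h3,t3) ✓  (h3,t4) ✓  (h3,t6) ✓  (h4,t3) ✓  (h4,t6) ✓  (h4,t8) ✓  (h5,t2) ✓  (h5,t3) ✗  (h5,t5) ✓  (h5,t7) ✓  (h5,t8) ✓  (h5,t9) ✓
Counterexample: (h2,t8) is in mapped but fails the scope.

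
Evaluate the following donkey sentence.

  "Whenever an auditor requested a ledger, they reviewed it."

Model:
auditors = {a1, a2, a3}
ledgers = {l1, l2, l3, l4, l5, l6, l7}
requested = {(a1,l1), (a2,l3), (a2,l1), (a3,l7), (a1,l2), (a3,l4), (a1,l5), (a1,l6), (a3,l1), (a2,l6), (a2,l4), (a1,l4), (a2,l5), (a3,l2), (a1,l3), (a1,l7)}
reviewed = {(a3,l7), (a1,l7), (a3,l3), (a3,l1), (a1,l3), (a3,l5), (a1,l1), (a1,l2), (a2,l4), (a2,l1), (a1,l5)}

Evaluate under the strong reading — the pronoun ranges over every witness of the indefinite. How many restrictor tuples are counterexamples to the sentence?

"it" takes "a ledger" as antecedent — a donkey pronoun bound across the clause boundary.
Strong reading: for every (a,l) with requested(a,l), reviewed(a,l).
Restrictor pairs: (a1,l1) ✓  (a1,l2) ✓  (a1,l3) ✓  (a1,l4) ✗  (a1,l5) ✓  (a1,l6) ✗  (a1,l7) ✓  (a2,l1) ✓  (a2,l3) ✗  (a2,l4) ✓  (a2,l5) ✗  (a2,l6) ✗  (a3,l1) ✓  (a3,l2) ✗  (a3,l4) ✗  (a3,l7) ✓
Counterexamples (restrictor pairs failing the scope): 7.

7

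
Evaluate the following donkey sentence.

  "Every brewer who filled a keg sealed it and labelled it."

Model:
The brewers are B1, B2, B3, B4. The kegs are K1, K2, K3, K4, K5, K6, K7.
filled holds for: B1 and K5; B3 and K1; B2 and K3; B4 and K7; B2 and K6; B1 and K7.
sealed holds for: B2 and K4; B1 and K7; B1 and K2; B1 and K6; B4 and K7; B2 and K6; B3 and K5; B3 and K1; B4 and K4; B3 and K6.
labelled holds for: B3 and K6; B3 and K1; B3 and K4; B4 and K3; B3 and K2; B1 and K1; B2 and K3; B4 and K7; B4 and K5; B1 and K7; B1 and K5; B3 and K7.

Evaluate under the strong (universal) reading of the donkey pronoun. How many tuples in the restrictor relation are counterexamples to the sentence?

3

"it" takes "a keg" as antecedent — a donkey pronoun bound across the clause boundary.
Strong reading: for every (b,k) with filled(b,k), sealed(b,k) ∧ labelled(b,k).
Restrictor pairs: (B1,K5) ✗  (B1,K7) ✓  (B2,K3) ✗  (B2,K6) ✗  (B3,K1) ✓  (B4,K7) ✓
Counterexamples (restrictor pairs failing the scope): 3.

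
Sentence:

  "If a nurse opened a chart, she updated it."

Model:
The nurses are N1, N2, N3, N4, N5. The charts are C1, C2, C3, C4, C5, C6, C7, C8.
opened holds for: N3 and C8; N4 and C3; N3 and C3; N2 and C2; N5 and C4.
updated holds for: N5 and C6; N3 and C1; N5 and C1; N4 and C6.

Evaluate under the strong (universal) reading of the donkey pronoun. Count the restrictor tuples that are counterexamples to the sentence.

"it" takes "a chart" as antecedent — a donkey pronoun bound across the clause boundary.
Strong reading: for every (n,c) with opened(n,c), updated(n,c).
Restrictor pairs: (N2,C2) ✗  (N3,C3) ✗  (N3,C8) ✗  (N4,C3) ✗  (N5,C4) ✗
Counterexamples (restrictor pairs failing the scope): 5.

5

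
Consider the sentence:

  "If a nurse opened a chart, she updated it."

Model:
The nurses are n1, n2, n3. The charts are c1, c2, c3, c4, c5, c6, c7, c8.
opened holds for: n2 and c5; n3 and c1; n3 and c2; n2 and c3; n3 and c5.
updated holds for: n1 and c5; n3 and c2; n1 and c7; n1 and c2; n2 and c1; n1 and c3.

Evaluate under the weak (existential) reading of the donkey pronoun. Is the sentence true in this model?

False

"it" takes "a chart" as antecedent — a donkey pronoun bound across the clause boundary.
Weak reading: every nurse n with some opened-chart has at least one opened-chart c such that updated(n,c).
Per nurse: n2:✗  n3:✓
n2 has no witness among its opened-charts.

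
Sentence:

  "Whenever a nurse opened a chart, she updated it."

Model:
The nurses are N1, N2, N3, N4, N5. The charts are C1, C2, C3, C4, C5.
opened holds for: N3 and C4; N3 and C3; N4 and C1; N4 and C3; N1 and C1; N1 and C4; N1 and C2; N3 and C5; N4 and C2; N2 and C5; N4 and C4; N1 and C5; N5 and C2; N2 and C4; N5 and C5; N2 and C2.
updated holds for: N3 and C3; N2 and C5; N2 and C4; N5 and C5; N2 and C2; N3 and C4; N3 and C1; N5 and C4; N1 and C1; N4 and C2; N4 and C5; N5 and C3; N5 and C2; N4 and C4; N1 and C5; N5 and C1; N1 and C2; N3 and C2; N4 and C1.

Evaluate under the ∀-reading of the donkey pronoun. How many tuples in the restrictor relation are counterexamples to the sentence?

"it" takes "a chart" as antecedent — a donkey pronoun bound across the clause boundary.
Strong reading: for every (n,c) with opened(n,c), updated(n,c).
Restrictor pairs: (N1,C1) ✓  (N1,C2) ✓  (N1,C4) ✗  (N1,C5) ✓  (N2,C2) ✓  (N2,C4) ✓  (N2,C5) ✓  (N3,C3) ✓  (N3,C4) ✓  (N3,C5) ✗  (N4,C1) ✓  (N4,C2) ✓  (N4,C3) ✗  (N4,C4) ✓  (N5,C2) ✓  (N5,C5) ✓
Counterexamples (restrictor pairs failing the scope): 3.

3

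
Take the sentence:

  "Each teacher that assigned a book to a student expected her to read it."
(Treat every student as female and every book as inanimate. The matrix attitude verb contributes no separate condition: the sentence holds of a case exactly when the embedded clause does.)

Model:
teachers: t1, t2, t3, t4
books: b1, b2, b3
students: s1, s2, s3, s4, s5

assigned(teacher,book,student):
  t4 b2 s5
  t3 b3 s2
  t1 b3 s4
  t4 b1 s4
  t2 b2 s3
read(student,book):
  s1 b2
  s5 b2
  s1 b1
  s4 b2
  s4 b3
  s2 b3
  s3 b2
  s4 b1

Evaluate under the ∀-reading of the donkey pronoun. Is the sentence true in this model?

True

"her" takes "a student" as antecedent and "it" takes "a book"; both are donkey pronouns co-varying with the restrictor.
Strong reading: for every (t,b,s) with assigned(t,b,s), read(s,b).
Restrictor triples: (t1,b3,s4)→read(s4,b3) ✓  (t2,b2,s3)→read(s3,b2) ✓  (t3,b3,s2)→read(s2,b3) ✓  (t4,b1,s4)→read(s4,b1) ✓  (t4,b2,s5)→read(s5,b2) ✓
Every restrictor triple satisfies the scope.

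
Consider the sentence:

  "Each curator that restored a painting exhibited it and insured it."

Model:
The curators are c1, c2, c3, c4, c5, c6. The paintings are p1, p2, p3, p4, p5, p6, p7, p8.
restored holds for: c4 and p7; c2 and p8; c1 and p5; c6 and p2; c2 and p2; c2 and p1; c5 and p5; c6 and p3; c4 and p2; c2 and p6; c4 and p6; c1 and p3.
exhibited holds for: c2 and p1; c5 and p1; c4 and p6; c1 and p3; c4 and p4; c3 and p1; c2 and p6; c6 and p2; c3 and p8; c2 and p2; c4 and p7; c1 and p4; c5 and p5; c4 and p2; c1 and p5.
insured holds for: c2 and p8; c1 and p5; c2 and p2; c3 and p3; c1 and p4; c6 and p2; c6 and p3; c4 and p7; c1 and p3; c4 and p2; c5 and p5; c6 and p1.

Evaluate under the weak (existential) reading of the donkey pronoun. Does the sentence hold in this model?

"it" takes "a painting" as antecedent — a donkey pronoun bound across the clause boundary.
Weak reading: every curator c with some restored-painting has at least one restored-painting p such that exhibited(c,p) ∧ insured(c,p).
Per curator: c1:✓  c2:✓  c4:✓  c5:✓  c6:✓
Every curator in the restrictor has a witness.

True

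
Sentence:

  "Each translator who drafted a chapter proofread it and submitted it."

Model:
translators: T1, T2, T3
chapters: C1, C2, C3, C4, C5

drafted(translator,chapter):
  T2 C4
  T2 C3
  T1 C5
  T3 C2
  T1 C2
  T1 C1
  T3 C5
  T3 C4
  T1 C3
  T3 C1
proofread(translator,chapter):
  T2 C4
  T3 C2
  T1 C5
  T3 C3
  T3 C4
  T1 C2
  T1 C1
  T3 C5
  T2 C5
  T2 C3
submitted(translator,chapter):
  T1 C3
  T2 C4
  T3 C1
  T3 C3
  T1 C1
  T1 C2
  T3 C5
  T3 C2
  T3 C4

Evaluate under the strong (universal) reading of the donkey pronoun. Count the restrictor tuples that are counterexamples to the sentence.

"it" takes "a chapter" as antecedent — a donkey pronoun bound across the clause boundary.
Strong reading: for every (t,c) with drafted(t,c), proofread(t,c) ∧ submitted(t,c).
Restrictor pairs: (T1,C1) ✓  (T1,C2) ✓  (T1,C3) ✗  (T1,C5) ✗  (T2,C3) ✗  (T2,C4) ✓  (T3,C1) ✗  (T3,C2) ✓  (T3,C4) ✓  (T3,C5) ✓
Counterexamples (restrictor pairs failing the scope): 4.

4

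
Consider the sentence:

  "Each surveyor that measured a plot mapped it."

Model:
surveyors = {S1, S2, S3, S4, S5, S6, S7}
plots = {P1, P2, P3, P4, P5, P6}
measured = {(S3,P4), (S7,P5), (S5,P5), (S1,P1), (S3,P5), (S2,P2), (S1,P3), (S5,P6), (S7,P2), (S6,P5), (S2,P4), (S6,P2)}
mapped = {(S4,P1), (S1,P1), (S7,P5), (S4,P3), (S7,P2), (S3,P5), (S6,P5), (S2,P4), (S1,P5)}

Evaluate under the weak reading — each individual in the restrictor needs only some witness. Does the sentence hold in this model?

"it" takes "a plot" as antecedent — a donkey pronoun bound across the clause boundary.
Weak reading: every surveyor s with some measured-plot has at least one measured-plot p such that mapped(s,p).
Per surveyor: S1:✓  S2:✓  S3:✓  S5:✗  S6:✓  S7:✓
S5 has no witness among its measured-plots.

False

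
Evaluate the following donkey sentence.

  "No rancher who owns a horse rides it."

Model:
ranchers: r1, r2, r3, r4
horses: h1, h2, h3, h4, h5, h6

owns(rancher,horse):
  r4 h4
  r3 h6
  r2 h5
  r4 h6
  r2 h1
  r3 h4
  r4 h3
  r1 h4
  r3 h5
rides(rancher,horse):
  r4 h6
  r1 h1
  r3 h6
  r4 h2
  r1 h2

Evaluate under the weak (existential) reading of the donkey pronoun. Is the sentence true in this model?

"it" takes "a horse" as antecedent — a donkey pronoun bound across the clause boundary.
Truth condition: for no (r,h) with owns(r,h) does rides(r,h) hold.
Restrictor pairs — does the scope hold? (r1,h4):fails  (r2,h1):fails  (r2,h5):fails  (r3,h4):fails  (r3,h5):fails  (r3,h6):holds  (r4,h3):fails  (r4,h4):fails  (r4,h6):holds
Scope holds for 2 pair(s), so the sentence is false.

False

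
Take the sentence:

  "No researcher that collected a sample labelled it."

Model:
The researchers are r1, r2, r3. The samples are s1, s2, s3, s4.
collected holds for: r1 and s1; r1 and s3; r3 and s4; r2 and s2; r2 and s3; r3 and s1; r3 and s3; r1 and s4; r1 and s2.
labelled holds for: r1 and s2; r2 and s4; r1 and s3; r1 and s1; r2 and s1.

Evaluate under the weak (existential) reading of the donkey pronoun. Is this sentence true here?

False

"it" takes "a sample" as antecedent — a donkey pronoun bound across the clause boundary.
Truth condition: for no (r,s) with collected(r,s) does labelled(r,s) hold.
Restrictor pairs — does the scope hold? (r1,s1):holds  (r1,s2):holds  (r1,s3):holds  (r1,s4):fails  (r2,s2):fails  (r2,s3):fails  (r3,s1):fails  (r3,s3):fails  (r3,s4):fails
Scope holds for 3 pair(s), so the sentence is false.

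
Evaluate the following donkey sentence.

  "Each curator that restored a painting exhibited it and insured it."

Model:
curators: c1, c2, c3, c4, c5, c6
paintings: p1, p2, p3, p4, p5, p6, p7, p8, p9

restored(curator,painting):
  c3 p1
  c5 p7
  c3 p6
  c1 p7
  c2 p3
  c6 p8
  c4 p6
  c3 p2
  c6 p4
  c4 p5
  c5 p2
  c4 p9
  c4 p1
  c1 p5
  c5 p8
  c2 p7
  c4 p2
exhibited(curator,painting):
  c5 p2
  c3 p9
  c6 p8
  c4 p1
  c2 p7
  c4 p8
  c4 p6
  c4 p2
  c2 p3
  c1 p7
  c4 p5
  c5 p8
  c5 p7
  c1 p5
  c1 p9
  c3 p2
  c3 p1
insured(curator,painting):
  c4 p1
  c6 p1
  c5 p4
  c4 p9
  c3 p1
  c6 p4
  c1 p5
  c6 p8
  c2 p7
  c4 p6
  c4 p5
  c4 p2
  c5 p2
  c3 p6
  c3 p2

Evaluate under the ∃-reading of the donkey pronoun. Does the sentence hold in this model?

True

"it" takes "a painting" as antecedent — a donkey pronoun bound across the clause boundary.
Weak reading: every curator c with some restored-painting has at least one restored-painting p such that exhibited(c,p) ∧ insured(c,p).
Per curator: c1:✓  c2:✓  c3:✓  c4:✓  c5:✓  c6:✓
Every curator in the restrictor has a witness.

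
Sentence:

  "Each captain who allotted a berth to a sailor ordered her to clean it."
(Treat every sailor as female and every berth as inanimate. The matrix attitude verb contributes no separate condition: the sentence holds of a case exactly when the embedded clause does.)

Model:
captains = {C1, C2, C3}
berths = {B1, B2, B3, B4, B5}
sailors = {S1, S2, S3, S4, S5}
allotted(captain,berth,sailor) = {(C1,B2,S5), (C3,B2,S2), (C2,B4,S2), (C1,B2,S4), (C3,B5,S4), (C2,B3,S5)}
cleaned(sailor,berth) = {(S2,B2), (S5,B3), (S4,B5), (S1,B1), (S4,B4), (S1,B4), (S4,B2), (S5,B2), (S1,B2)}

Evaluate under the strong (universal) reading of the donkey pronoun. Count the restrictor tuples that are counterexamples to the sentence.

"her" takes "a sailor" as antecedent and "it" takes "a berth"; both are donkey pronouns co-varying with the restrictor.
Strong reading: for every (c,b,s) with allotted(c,b,s), cleaned(s,b).
Restrictor triples: (C1,B2,S4)→cleaned(S4,B2) ✓  (C1,B2,S5)→cleaned(S5,B2) ✓  (C2,B3,S5)→cleaned(S5,B3) ✓  (C2,B4,S2)→cleaned(S2,B4) ✗  (C3,B2,S2)→cleaned(S2,B2) ✓  (C3,B5,S4)→cleaned(S4,B5) ✓
Counterexamples (restrictor triples failing the scope): 1.

1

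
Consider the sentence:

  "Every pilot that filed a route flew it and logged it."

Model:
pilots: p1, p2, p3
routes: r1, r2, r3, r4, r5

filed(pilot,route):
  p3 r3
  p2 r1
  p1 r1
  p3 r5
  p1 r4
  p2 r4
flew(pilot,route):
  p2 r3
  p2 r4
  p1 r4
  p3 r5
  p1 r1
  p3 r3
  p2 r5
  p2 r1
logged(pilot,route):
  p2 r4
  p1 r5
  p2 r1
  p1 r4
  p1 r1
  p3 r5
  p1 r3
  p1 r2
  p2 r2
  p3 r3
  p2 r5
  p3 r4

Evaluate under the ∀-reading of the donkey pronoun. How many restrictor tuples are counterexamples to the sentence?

"it" takes "a route" as antecedent — a donkey pronoun bound across the clause boundary.
Strong reading: for every (p,r) with filed(p,r), flew(p,r) ∧ logged(p,r).
Restrictor pairs: (p1,r1) ✓  (p1,r4) ✓  (p2,r1) ✓  (p2,r4) ✓  (p3,r3) ✓  (p3,r5) ✓
Counterexamples (restrictor pairs failing the scope): 0.

0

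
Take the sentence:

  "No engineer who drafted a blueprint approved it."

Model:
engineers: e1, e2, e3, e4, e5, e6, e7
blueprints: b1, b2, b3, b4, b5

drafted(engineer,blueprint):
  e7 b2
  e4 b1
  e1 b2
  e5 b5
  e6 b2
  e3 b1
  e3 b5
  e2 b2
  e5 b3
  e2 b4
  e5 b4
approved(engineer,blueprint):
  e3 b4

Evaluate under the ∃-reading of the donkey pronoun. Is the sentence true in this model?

"it" takes "a blueprint" as antecedent — a donkey pronoun bound across the clause boundary.
Truth condition: for no (e,b) with drafted(e,b) does approved(e,b) hold.
Restrictor pairs — does the scope hold? (e1,b2):fails  (e2,b2):fails  (e2,b4):fails  (e3,b1):fails  (e3,b5):fails  (e4,b1):fails  (e5,b3):fails  (e5,b4):fails  (e5,b5):fails  (e6,b2):fails  (e7,b2):fails
Scope holds for no restrictor pair, so the sentence is true.

True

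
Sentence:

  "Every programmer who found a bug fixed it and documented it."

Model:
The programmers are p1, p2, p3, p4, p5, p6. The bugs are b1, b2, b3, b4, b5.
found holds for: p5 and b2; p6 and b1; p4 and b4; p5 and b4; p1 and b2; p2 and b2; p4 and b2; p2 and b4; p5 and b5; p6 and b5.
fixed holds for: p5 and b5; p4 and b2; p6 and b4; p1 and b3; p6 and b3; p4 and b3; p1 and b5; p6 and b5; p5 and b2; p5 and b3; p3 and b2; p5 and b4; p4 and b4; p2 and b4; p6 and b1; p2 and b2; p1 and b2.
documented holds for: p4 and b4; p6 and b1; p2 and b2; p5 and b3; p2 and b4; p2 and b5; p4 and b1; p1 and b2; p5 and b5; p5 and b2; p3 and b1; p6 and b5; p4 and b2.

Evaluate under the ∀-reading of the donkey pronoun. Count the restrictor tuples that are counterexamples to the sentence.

"it" takes "a bug" as antecedent — a donkey pronoun bound across the clause boundary.
Strong reading: for every (p,b) with found(p,b), fixed(p,b) ∧ documented(p,b).
Restrictor pairs: (p1,b2) ✓  (p2,b2) ✓  (p2,b4) ✓  (p4,b2) ✓  (p4,b4) ✓  (p5,b2) ✓  (p5,b4) ✗  (p5,b5) ✓  (p6,b1) ✓  (p6,b5) ✓
Counterexamples (restrictor pairs failing the scope): 1.

1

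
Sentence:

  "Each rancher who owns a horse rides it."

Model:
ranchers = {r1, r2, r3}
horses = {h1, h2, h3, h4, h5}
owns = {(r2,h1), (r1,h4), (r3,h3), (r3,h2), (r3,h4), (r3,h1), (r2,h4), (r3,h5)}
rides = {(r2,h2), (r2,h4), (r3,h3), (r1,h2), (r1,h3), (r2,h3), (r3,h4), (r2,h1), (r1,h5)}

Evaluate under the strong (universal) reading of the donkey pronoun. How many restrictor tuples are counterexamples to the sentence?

"it" takes "a horse" as antecedent — a donkey pronoun bound across the clause boundary.
Strong reading: for every (r,h) with owns(r,h), rides(r,h).
Restrictor pairs: (r1,h4) ✗  (r2,h1) ✓  (r2,h4) ✓  (r3,h1) ✗  (r3,h2) ✗  (r3,h3) ✓  (r3,h4) ✓  (r3,h5) ✗
Counterexamples (restrictor pairs failing the scope): 4.

4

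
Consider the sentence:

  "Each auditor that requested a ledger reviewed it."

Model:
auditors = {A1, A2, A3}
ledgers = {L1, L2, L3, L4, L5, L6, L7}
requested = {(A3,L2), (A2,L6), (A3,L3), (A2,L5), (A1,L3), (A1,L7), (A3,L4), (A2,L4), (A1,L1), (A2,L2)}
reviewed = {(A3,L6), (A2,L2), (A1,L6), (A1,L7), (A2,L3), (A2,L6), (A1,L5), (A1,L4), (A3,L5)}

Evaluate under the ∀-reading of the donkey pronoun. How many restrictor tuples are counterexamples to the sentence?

7

"it" takes "a ledger" as antecedent — a donkey pronoun bound across the clause boundary.
Strong reading: for every (a,l) with requested(a,l), reviewed(a,l).
Restrictor pairs: (A1,L1) ✗  (A1,L3) ✗  (A1,L7) ✓  (A2,L2) ✓  (A2,L4) ✗  (A2,L5) ✗  (A2,L6) ✓  (A3,L2) ✗  (A3,L3) ✗  (A3,L4) ✗
Counterexamples (restrictor pairs failing the scope): 7.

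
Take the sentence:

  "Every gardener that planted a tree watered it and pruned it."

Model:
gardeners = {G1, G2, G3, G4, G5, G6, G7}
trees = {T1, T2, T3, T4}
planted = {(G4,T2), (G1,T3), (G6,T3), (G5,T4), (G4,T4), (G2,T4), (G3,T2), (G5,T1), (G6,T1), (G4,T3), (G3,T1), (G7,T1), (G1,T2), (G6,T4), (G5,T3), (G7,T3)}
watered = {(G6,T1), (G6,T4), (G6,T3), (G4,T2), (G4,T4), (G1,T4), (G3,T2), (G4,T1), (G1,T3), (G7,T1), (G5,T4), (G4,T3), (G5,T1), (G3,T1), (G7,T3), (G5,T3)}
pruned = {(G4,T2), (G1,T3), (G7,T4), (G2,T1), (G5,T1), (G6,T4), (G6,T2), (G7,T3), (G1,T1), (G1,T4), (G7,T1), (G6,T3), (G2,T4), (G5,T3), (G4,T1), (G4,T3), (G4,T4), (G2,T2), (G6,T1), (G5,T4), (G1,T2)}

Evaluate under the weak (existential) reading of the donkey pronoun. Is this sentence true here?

"it" takes "a tree" as antecedent — a donkey pronoun bound across the clause boundary.
Weak reading: every gardener g with some planted-tree has at least one planted-tree t such that watered(g,t) ∧ pruned(g,t).
Per gardener: G1:✓  G2:✗  G3:✗  G4:✓  G5:✓  G6:✓  G7:✓
G2 has no witness among its planted-trees.

False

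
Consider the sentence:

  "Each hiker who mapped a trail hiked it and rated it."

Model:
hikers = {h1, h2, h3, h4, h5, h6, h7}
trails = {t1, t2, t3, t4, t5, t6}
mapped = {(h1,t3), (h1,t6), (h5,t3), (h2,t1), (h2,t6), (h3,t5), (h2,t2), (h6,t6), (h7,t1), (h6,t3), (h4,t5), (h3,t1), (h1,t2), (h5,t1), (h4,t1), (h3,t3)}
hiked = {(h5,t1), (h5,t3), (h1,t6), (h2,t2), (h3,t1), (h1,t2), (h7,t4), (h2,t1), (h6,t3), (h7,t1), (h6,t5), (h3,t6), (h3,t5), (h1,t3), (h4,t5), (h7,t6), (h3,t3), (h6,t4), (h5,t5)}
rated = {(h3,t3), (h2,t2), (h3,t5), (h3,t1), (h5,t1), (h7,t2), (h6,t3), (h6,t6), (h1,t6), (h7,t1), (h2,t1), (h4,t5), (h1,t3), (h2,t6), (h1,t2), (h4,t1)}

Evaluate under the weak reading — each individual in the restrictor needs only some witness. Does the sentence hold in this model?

True

"it" takes "a trail" as antecedent — a donkey pronoun bound across the clause boundary.
Weak reading: every hiker h with some mapped-trail has at least one mapped-trail t such that hiked(h,t) ∧ rated(h,t).
Per hiker: h1:✓  h2:✓  h3:✓  h4:✓  h5:✓  h6:✓  h7:✓
Every hiker in the restrictor has a witness.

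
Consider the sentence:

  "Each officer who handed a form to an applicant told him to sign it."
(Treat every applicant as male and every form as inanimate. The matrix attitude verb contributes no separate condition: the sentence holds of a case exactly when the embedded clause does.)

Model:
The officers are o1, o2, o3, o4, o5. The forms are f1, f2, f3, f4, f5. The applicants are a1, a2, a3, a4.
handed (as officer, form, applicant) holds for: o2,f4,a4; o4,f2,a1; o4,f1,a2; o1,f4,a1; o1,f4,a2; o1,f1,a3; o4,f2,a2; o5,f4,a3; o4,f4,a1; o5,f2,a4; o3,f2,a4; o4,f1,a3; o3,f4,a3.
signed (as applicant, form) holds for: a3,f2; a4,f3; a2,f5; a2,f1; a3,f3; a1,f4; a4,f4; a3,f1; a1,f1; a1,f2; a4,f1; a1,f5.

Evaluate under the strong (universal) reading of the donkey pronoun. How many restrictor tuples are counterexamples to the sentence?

"him" takes "an applicant" as antecedent and "it" takes "a form"; both are donkey pronouns co-varying with the restrictor.
Strong reading: for every (o,f,a) with handed(o,f,a), signed(a,f).
Restrictor triples: (o1,f1,a3)→signed(a3,f1) ✓  (o1,f4,a1)→signed(a1,f4) ✓  (o1,f4,a2)→signed(a2,f4) ✗  (o2,f4,a4)→signed(a4,f4) ✓  (o3,f2,a4)→signed(a4,f2) ✗  (o3,f4,a3)→signed(a3,f4) ✗  (o4,f1,a2)→signed(a2,f1) ✓  (o4,f1,a3)→signed(a3,f1) ✓  (o4,f2,a1)→signed(a1,f2) ✓  (o4,f2,a2)→signed(a2,f2) ✗  (o4,f4,a1)→signed(a1,f4) ✓  (o5,f2,a4)→signed(a4,f2) ✗  (o5,f4,a3)→signed(a3,f4) ✗
Counterexamples (restrictor triples failing the scope): 6.

6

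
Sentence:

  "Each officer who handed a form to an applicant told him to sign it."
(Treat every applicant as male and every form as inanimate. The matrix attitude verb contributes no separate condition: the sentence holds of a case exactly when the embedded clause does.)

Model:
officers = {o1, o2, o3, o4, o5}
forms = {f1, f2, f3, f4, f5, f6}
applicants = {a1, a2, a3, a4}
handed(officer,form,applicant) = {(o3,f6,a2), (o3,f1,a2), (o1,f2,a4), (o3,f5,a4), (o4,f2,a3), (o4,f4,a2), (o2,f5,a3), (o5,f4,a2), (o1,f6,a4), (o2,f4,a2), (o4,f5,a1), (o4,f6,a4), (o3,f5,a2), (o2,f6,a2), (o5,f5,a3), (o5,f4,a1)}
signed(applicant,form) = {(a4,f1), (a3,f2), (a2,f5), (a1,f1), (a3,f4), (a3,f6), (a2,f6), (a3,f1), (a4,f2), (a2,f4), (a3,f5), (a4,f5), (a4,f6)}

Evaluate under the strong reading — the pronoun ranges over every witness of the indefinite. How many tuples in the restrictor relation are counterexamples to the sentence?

3

"him" takes "an applicant" as antecedent and "it" takes "a form"; both are donkey pronouns co-varying with the restrictor.
Strong reading: for every (o,f,a) with handed(o,f,a), signed(a,f).
Restrictor triples: (o1,f2,a4)→signed(a4,f2) ✓  (o1,f6,a4)→signed(a4,f6) ✓  (o2,f4,a2)→signed(a2,f4) ✓  (o2,f5,a3)→signed(a3,f5) ✓  (o2,f6,a2)→signed(a2,f6) ✓  (o3,f1,a2)→signed(a2,f1) ✗  (o3,f5,a2)→signed(a2,f5) ✓  (o3,f5,a4)→signed(a4,f5) ✓  (o3,f6,a2)→signed(a2,f6) ✓  (o4,f2,a3)→signed(a3,f2) ✓  (o4,f4,a2)→signed(a2,f4) ✓  (o4,f5,a1)→signed(a1,f5) ✗  (o4,f6,a4)→signed(a4,f6) ✓  (o5,f4,a1)→signed(a1,f4) ✗  (o5,f4,a2)→signed(a2,f4) ✓  (o5,f5,a3)→signed(a3,f5) ✓
Counterexamples (restrictor triples failing the scope): 3.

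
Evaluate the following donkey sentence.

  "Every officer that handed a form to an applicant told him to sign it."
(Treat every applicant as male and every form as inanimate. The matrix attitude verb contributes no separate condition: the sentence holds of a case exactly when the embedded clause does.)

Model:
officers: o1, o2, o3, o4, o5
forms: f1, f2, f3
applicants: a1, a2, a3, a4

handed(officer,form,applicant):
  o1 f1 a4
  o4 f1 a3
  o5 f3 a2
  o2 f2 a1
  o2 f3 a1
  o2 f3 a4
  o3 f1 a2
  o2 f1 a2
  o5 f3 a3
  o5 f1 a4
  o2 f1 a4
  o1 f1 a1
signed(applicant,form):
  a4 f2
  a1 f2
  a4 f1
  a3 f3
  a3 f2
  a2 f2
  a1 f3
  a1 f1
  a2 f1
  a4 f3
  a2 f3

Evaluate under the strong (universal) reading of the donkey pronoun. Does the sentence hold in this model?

False

"him" takes "an applicant" as antecedent and "it" takes "a form"; both are donkey pronouns co-varying with the restrictor.
Strong reading: for every (o,f,a) with handed(o,f,a), signed(a,f).
Restrictor triples: (o1,f1,a1)→signed(a1,f1) ✓  (o1,f1,a4)→signed(a4,f1) ✓  (o2,f1,a2)→signed(a2,f1) ✓  (o2,f1,a4)→signed(a4,f1) ✓  (o2,f2,a1)→signed(a1,f2) ✓  (o2,f3,a1)→signed(a1,f3) ✓  (o2,f3,a4)→signed(a4,f3) ✓  (o3,f1,a2)→signed(a2,f1) ✓  (o4,f1,a3)→signed(a3,f1) ✗  (o5,f1,a4)→signed(a4,f1) ✓  (o5,f3,a2)→signed(a2,f3) ✓  (o5,f3,a3)→signed(a3,f3) ✓
Counterexample: (o4,f1,a3) — signed(a3,f1) does not hold.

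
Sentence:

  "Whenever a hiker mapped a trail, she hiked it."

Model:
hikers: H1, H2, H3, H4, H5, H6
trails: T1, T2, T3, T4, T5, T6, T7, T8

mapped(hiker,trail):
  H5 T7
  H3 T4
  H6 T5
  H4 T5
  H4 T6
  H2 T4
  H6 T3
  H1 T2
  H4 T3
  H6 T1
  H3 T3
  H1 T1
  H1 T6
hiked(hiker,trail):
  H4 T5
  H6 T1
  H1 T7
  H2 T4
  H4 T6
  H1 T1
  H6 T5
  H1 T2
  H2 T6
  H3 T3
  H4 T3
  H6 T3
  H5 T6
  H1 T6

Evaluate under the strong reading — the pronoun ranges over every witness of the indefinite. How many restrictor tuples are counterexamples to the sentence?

2

"it" takes "a trail" as antecedent — a donkey pronoun bound across the clause boundary.
Strong reading: for every (h,t) with mapped(h,t), hiked(h,t).
Restrictor pairs: (H1,T1) ✓  (H1,T2) ✓  (H1,T6) ✓  (H2,T4) ✓  (H3,T3) ✓  (H3,T4) ✗  (H4,T3) ✓  (H4,T5) ✓  (H4,T6) ✓  (H5,T7) ✗  (H6,T1) ✓  (H6,T3) ✓  (H6,T5) ✓
Counterexamples (restrictor pairs failing the scope): 2.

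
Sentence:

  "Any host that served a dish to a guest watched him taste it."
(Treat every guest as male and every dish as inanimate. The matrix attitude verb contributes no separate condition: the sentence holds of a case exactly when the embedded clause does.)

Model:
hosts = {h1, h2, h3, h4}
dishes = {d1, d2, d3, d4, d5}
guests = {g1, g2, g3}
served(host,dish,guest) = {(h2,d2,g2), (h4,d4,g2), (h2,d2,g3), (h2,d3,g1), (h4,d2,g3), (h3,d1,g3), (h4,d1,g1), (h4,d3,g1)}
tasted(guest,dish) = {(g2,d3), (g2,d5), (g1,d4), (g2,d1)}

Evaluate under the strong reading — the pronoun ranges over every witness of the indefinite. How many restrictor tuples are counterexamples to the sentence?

"him" takes "a guest" as antecedent and "it" takes "a dish"; both are donkey pronouns co-varying with the restrictor.
Strong reading: for every (h,d,g) with served(h,d,g), tasted(g,d).
Restrictor triples: (h2,d2,g2)→tasted(g2,d2) ✗  (h2,d2,g3)→tasted(g3,d2) ✗  (h2,d3,g1)→tasted(g1,d3) ✗  (h3,d1,g3)→tasted(g3,d1) ✗  (h4,d1,g1)→tasted(g1,d1) ✗  (h4,d2,g3)→tasted(g3,d2) ✗  (h4,d3,g1)→tasted(g1,d3) ✗  (h4,d4,g2)→tasted(g2,d4) ✗
Counterexamples (restrictor triples failing the scope): 8.

8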